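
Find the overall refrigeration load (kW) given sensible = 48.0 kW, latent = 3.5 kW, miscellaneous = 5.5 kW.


Q_total = Q_s + Q_l + Q_misc
Q_total = 48.0 + 3.5 + 5.5
Q_total = 57.0 kW

57.0


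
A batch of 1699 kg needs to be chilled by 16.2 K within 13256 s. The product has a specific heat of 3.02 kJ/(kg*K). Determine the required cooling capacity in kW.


Q = m * cp * dT / t
Q = 1699 * 3.02 * 16.2 / 13256
Q = 6.271 kW

6.271


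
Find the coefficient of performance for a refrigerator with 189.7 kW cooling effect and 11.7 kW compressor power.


COP = Q_evap / W
COP = 189.7 / 11.7
COP = 16.214

16.214


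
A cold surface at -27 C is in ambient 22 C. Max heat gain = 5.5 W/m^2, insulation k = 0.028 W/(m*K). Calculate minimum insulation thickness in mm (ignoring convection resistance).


dT = 22 - (-27) = 49 K
thickness = k * dT / q_max * 1000
thickness = 0.028 * 49 / 5.5 * 1000
thickness = 249.5 mm

249.5


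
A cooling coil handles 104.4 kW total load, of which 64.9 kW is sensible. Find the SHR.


SHR = Q_sensible / Q_total
SHR = 64.9 / 104.4
SHR = 0.622

0.622


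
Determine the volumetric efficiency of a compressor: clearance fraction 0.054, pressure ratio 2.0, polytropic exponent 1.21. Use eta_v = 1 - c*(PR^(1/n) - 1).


PR^(1/n) = 2.0^(1/1.21) = 1.77331187
eta_v = 1 - 0.054 * (1.77331187 - 1)
eta_v = 0.9582

0.9582


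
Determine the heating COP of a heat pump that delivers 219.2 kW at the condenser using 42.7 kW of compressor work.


COP_hp = Q_cond / W
COP_hp = 219.2 / 42.7
COP_hp = 5.133

5.133


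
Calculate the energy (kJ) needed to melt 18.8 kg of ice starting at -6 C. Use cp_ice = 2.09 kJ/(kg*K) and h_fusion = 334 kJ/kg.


Sensible heat = cp * dT = 2.09 * 6 = 12.54 kJ/kg
Total per kg = 12.54 + 334 = 346.54 kJ/kg
Q = m * total = 18.8 * 346.54
Q = 6515.0 kJ

6515.0


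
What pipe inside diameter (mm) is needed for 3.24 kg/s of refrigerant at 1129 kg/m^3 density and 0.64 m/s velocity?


A = m_dot / (rho * v) = 3.24 / (1129 * 0.64) = 0.004484056687 m^2
d = sqrt(4*A/pi) * 1000
d = 75.6 mm

75.6


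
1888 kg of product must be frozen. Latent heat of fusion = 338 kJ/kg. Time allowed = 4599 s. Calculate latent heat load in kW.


Q_lat = m * h_fg / t
Q_lat = 1888 * 338 / 4599
Q_lat = 138.76 kW

138.76


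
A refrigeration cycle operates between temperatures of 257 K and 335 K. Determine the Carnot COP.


dT = 335 - 257 = 78 K
COP_carnot = T_cold / dT = 257 / 78
COP_carnot = 3.295

3.295


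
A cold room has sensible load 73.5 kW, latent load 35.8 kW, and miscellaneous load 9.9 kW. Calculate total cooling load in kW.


Q_total = Q_s + Q_l + Q_misc
Q_total = 73.5 + 35.8 + 9.9
Q_total = 119.2 kW

119.2


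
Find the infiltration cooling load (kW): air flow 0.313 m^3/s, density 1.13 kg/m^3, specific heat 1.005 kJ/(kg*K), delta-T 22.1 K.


Q = V_dot * rho * cp * dT
Q = 0.313 * 1.13 * 1.005 * 22.1
Q = 7.856 kW

7.856


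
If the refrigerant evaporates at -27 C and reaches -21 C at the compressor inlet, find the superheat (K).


Superheat = T_suction - T_evap
Superheat = -21 - (-27)
Superheat = 6 K

6


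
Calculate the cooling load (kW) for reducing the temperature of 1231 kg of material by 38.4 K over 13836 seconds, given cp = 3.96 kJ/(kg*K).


Q = m * cp * dT / t
Q = 1231 * 3.96 * 38.4 / 13836
Q = 13.529 kW

13.529


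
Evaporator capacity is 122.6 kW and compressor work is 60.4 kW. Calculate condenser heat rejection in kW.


Q_cond = Q_evap + W
Q_cond = 122.6 + 60.4
Q_cond = 183.0 kW

183.0


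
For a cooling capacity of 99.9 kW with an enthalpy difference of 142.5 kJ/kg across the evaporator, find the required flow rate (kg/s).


m_dot = Q / dh
m_dot = 99.9 / 142.5
m_dot = 0.7011 kg/s

0.7011


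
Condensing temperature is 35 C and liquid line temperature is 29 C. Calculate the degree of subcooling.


Subcooling = T_cond - T_liquid
Subcooling = 35 - 29
Subcooling = 6 K

6


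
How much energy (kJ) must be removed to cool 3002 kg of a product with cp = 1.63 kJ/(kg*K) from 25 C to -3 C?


dT = 25 - (-3) = 28 K
Q = m * cp * dT = 3002 * 1.63 * 28
Q = 137011 kJ

137011


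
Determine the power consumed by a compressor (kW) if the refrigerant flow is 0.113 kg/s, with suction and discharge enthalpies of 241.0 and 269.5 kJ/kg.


dh = 269.5 - 241.0 = 28.5 kJ/kg
W = m_dot * dh = 0.113 * 28.5 = 3.22 kW

3.22


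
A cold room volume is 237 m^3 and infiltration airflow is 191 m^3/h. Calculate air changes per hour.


ACH = flow / volume
ACH = 191 / 237
ACH = 0.806

0.806


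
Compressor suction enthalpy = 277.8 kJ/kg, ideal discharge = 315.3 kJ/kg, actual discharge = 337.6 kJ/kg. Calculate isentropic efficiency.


dh_ideal = 315.3 - 277.8 = 37.5 kJ/kg
dh_actual = 337.6 - 277.8 = 59.8 kJ/kg
eta_s = dh_ideal / dh_actual = 37.5 / 59.8
eta_s = 0.6271

0.6271


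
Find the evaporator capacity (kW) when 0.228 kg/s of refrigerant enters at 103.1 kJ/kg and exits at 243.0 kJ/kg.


dh = 243.0 - 103.1 = 139.9 kJ/kg
Q_evap = m_dot * dh = 0.228 * 139.9
Q_evap = 31.9 kW

31.9


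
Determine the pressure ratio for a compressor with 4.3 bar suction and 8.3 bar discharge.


PR = P_high / P_low
PR = 8.3 / 4.3
PR = 1.93

1.93


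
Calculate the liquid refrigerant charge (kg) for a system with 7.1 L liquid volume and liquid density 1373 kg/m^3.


Charge = V * rho / 1000
Charge = 7.1 * 1373 / 1000
Charge = 9.75 kg

9.75


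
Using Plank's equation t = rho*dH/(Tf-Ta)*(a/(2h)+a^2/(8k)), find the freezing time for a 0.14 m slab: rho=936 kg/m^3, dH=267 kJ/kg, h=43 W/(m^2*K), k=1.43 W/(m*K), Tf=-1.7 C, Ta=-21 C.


dT = -1.7 - (-21) = 19.3 K
term1 = a/(2h) = 0.14/(2*43) = 0.001627906977
term2 = a^2/(8k) = 0.14^2/(8*1.43) = 0.001713286713
t = rho*dH*1000/dT * (term1 + term2)
t = 936*267*1000/19.3 * (0.001627906977 + 0.001713286713)
t = 43264 s

43264


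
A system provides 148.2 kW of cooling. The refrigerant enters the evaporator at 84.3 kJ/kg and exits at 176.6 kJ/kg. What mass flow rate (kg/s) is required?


dh = 176.6 - 84.3 = 92.3 kJ/kg
m_dot = Q / dh = 148.2 / 92.3 = 1.6056 kg/s

1.6056


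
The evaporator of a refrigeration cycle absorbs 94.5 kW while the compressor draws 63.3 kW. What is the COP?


COP = Q_evap / W
COP = 94.5 / 63.3
COP = 1.493

1.493


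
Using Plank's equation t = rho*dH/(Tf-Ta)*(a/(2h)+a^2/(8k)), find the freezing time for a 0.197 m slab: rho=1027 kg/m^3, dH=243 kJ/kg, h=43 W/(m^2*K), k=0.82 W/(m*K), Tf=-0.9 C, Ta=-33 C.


dT = -0.9 - (-33) = 32.1 K
term1 = a/(2h) = 0.197/(2*43) = 0.002290697674
term2 = a^2/(8k) = 0.197^2/(8*0.82) = 0.005916006098
t = rho*dH*1000/dT * (term1 + term2)
t = 1027*243*1000/32.1 * (0.002290697674 + 0.005916006098)
t = 63803 s

63803


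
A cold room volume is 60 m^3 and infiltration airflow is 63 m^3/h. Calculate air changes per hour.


ACH = flow / volume
ACH = 63 / 60
ACH = 1.05

1.05


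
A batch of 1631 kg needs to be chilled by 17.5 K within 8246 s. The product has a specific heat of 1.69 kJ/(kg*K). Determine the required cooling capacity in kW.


Q = m * cp * dT / t
Q = 1631 * 1.69 * 17.5 / 8246
Q = 5.85 kW

5.85


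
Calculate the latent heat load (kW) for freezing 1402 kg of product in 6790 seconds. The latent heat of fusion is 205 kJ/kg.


Q_lat = m * h_fg / t
Q_lat = 1402 * 205 / 6790
Q_lat = 42.33 kW

42.33


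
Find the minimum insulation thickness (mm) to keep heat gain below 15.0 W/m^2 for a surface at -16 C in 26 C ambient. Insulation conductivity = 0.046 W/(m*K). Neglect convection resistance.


dT = 26 - (-16) = 42 K
thickness = k * dT / q_max * 1000
thickness = 0.046 * 42 / 15.0 * 1000
thickness = 128.8 mm

128.8


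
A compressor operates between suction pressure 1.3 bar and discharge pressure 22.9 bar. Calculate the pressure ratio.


PR = P_high / P_low
PR = 22.9 / 1.3
PR = 17.615

17.615


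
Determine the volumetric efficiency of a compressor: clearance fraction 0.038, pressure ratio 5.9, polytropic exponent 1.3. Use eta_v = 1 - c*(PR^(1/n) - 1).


PR^(1/n) = 5.9^(1/1.3) = 3.91708581
eta_v = 1 - 0.038 * (3.91708581 - 1)
eta_v = 0.8892

0.8892


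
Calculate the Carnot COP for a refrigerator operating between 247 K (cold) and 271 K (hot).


dT = 271 - 247 = 24 K
COP_carnot = T_cold / dT = 247 / 24
COP_carnot = 10.292

10.292


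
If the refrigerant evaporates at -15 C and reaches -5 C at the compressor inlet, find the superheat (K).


Superheat = T_suction - T_evap
Superheat = -5 - (-15)
Superheat = 10 K

10


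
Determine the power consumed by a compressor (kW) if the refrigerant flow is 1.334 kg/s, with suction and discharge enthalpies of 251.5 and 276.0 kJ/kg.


dh = 276.0 - 251.5 = 24.5 kJ/kg
W = m_dot * dh = 1.334 * 24.5 = 32.68 kW

32.68


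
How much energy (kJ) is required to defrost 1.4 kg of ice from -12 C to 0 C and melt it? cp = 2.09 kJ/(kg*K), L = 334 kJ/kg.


Sensible heat = cp * dT = 2.09 * 12 = 25.08 kJ/kg
Total per kg = 25.08 + 334 = 359.08 kJ/kg
Q = m * total = 1.4 * 359.08
Q = 502.7 kJ

502.7


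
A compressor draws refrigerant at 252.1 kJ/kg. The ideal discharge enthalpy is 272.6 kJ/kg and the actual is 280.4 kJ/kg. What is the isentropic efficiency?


dh_ideal = 272.6 - 252.1 = 20.5 kJ/kg
dh_actual = 280.4 - 252.1 = 28.3 kJ/kg
eta_s = dh_ideal / dh_actual = 20.5 / 28.3
eta_s = 0.7244

0.7244


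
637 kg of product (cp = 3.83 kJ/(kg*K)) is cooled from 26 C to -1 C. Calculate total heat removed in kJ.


dT = 26 - (-1) = 27 K
Q = m * cp * dT = 637 * 3.83 * 27
Q = 65872 kJ

65872


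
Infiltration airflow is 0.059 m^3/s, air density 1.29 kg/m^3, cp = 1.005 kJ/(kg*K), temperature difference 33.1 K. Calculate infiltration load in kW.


Q = V_dot * rho * cp * dT
Q = 0.059 * 1.29 * 1.005 * 33.1
Q = 2.532 kW

2.532


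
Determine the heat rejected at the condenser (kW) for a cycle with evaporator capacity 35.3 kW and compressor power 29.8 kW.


Q_cond = Q_evap + W
Q_cond = 35.3 + 29.8
Q_cond = 65.1 kW

65.1


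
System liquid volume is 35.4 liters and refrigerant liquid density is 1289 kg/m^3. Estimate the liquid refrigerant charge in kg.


Charge = V * rho / 1000
Charge = 35.4 * 1289 / 1000
Charge = 45.63 kg

45.63


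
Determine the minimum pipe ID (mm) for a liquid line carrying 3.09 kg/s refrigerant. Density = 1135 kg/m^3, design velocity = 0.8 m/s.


A = m_dot / (rho * v) = 3.09 / (1135 * 0.8) = 0.0034030837 m^2
d = sqrt(4*A/pi) * 1000
d = 65.8 mm

65.8


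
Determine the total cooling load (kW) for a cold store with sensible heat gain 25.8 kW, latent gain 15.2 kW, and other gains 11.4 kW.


Q_total = Q_s + Q_l + Q_misc
Q_total = 25.8 + 15.2 + 11.4
Q_total = 52.4 kW

52.4


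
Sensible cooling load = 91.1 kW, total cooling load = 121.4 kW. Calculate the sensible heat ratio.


SHR = Q_sensible / Q_total
SHR = 91.1 / 121.4
SHR = 0.75

0.75


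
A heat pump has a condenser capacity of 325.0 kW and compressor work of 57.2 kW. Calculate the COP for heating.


COP_hp = Q_cond / W
COP_hp = 325.0 / 57.2
COP_hp = 5.682

5.682


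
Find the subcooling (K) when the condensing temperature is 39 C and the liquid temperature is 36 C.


Subcooling = T_cond - T_liquid
Subcooling = 39 - 36
Subcooling = 3 K

3


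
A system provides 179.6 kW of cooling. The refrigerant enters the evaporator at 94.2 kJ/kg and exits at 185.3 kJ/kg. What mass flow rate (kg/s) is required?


dh = 185.3 - 94.2 = 91.1 kJ/kg
m_dot = Q / dh = 179.6 / 91.1 = 1.9715 kg/s

1.9715


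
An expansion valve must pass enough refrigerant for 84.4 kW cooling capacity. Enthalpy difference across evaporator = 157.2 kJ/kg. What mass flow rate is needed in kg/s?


m_dot = Q / dh
m_dot = 84.4 / 157.2
m_dot = 0.5369 kg/s

0.5369


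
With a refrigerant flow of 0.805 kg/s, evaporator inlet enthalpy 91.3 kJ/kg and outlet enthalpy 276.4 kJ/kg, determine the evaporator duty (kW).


dh = 276.4 - 91.3 = 185.1 kJ/kg
Q_evap = m_dot * dh = 0.805 * 185.1
Q_evap = 149.01 kW

149.01


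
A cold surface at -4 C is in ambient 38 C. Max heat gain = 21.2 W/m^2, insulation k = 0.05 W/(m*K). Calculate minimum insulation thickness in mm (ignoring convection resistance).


dT = 38 - (-4) = 42 K
thickness = k * dT / q_max * 1000
thickness = 0.05 * 42 / 21.2 * 1000
thickness = 99.1 mm

99.1


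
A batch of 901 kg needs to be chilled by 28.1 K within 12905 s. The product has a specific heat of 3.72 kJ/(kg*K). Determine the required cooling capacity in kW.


Q = m * cp * dT / t
Q = 901 * 3.72 * 28.1 / 12905
Q = 7.298 kW

7.298


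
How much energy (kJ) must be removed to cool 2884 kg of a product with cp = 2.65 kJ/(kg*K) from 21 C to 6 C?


dT = 21 - (6) = 15 K
Q = m * cp * dT = 2884 * 2.65 * 15
Q = 114639 kJ

114639


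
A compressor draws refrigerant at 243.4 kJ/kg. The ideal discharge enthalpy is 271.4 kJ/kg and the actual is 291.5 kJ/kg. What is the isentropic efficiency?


dh_ideal = 271.4 - 243.4 = 28.0 kJ/kg
dh_actual = 291.5 - 243.4 = 48.1 kJ/kg
eta_s = dh_ideal / dh_actual = 28.0 / 48.1
eta_s = 0.5821

0.5821


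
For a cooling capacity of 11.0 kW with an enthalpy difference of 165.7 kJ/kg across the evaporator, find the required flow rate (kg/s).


m_dot = Q / dh
m_dot = 11.0 / 165.7
m_dot = 0.0664 kg/s

0.0664


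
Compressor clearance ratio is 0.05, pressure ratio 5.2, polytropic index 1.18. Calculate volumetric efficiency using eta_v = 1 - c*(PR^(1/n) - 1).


PR^(1/n) = 5.2^(1/1.18) = 4.04373321
eta_v = 1 - 0.05 * (4.04373321 - 1)
eta_v = 0.8478

0.8478


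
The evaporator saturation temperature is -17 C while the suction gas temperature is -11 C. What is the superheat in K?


Superheat = T_suction - T_evap
Superheat = -11 - (-17)
Superheat = 6 K

6


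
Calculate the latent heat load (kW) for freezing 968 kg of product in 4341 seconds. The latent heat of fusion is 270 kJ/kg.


Q_lat = m * h_fg / t
Q_lat = 968 * 270 / 4341
Q_lat = 60.21 kW

60.21


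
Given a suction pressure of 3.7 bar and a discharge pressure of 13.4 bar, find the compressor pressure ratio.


PR = P_high / P_low
PR = 13.4 / 3.7
PR = 3.622

3.622


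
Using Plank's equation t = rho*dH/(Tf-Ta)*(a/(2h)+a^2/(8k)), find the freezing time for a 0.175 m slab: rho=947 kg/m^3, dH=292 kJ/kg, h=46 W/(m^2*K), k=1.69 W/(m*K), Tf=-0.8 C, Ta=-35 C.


dT = -0.8 - (-35) = 34.2 K
term1 = a/(2h) = 0.175/(2*46) = 0.001902173913
term2 = a^2/(8k) = 0.175^2/(8*1.69) = 0.002265162722
t = rho*dH*1000/dT * (term1 + term2)
t = 947*292*1000/34.2 * (0.001902173913 + 0.002265162722)
t = 33695 s

33695


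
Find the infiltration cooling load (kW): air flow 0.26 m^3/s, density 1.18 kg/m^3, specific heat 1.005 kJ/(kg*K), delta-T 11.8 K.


Q = V_dot * rho * cp * dT
Q = 0.26 * 1.18 * 1.005 * 11.8
Q = 3.638 kW

3.638


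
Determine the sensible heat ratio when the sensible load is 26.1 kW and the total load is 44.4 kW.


SHR = Q_sensible / Q_total
SHR = 26.1 / 44.4
SHR = 0.588

0.588


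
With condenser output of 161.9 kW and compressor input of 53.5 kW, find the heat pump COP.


COP_hp = Q_cond / W
COP_hp = 161.9 / 53.5
COP_hp = 3.026

3.026


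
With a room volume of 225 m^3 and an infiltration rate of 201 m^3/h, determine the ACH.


ACH = flow / volume
ACH = 201 / 225
ACH = 0.893

0.893


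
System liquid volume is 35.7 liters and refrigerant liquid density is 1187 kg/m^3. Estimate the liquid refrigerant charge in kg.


Charge = V * rho / 1000
Charge = 35.7 * 1187 / 1000
Charge = 42.38 kg

42.38


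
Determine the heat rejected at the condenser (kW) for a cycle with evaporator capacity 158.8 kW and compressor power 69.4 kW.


Q_cond = Q_evap + W
Q_cond = 158.8 + 69.4
Q_cond = 228.2 kW

228.2


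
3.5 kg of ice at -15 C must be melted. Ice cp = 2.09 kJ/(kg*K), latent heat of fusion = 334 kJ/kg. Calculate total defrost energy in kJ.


Sensible heat = cp * dT = 2.09 * 15 = 31.35 kJ/kg
Total per kg = 31.35 + 334 = 365.35 kJ/kg
Q = m * total = 3.5 * 365.35
Q = 1278.7 kJ

1278.7


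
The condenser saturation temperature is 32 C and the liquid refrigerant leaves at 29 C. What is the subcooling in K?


Subcooling = T_cond - T_liquid
Subcooling = 32 - 29
Subcooling = 3 K

3


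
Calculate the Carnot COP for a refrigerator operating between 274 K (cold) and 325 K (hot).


dT = 325 - 274 = 51 K
COP_carnot = T_cold / dT = 274 / 51
COP_carnot = 5.373

5.373


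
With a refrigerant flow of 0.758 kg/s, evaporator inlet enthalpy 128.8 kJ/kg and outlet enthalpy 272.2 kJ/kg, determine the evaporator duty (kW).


dh = 272.2 - 128.8 = 143.4 kJ/kg
Q_evap = m_dot * dh = 0.758 * 143.4
Q_evap = 108.7 kW

108.7


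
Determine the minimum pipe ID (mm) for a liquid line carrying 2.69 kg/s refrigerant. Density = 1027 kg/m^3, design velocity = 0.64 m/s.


A = m_dot / (rho * v) = 2.69 / (1027 * 0.64) = 0.004092624148 m^2
d = sqrt(4*A/pi) * 1000
d = 72.2 mm

72.2


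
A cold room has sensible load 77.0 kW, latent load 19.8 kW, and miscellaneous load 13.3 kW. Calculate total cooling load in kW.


Q_total = Q_s + Q_l + Q_misc
Q_total = 77.0 + 19.8 + 13.3
Q_total = 110.1 kW

110.1


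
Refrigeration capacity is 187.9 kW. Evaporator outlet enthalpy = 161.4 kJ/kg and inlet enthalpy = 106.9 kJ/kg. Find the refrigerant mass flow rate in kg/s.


dh = 161.4 - 106.9 = 54.5 kJ/kg
m_dot = Q / dh = 187.9 / 54.5 = 3.4477 kg/s

3.4477


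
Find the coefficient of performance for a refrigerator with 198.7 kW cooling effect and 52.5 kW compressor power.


COP = Q_evap / W
COP = 198.7 / 52.5
COP = 3.785

3.785


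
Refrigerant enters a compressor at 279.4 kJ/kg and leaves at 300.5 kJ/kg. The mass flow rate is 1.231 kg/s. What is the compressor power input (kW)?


dh = 300.5 - 279.4 = 21.1 kJ/kg
W = m_dot * dh = 1.231 * 21.1 = 25.97 kW

25.97


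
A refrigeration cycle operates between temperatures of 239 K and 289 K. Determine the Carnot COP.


dT = 289 - 239 = 50 K
COP_carnot = T_cold / dT = 239 / 50
COP_carnot = 4.78

4.78


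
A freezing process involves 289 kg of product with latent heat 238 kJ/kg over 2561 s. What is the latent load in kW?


Q_lat = m * h_fg / t
Q_lat = 289 * 238 / 2561
Q_lat = 26.86 kW

26.86


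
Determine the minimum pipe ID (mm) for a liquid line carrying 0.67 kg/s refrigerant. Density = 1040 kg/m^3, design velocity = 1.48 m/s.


A = m_dot / (rho * v) = 0.67 / (1040 * 1.48) = 0.0004352910603 m^2
d = sqrt(4*A/pi) * 1000
d = 23.5 mm

23.5


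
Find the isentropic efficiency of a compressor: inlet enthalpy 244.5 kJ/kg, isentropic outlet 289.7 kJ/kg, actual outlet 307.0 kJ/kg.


dh_ideal = 289.7 - 244.5 = 45.2 kJ/kg
dh_actual = 307.0 - 244.5 = 62.5 kJ/kg
eta_s = dh_ideal / dh_actual = 45.2 / 62.5
eta_s = 0.7232

0.7232


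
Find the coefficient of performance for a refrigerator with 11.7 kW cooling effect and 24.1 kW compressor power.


COP = Q_evap / W
COP = 11.7 / 24.1
COP = 0.485

0.485


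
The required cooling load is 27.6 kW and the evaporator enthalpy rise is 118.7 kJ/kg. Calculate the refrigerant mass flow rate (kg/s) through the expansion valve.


m_dot = Q / dh
m_dot = 27.6 / 118.7
m_dot = 0.2325 kg/s

0.2325


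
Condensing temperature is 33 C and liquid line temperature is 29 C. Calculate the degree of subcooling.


Subcooling = T_cond - T_liquid
Subcooling = 33 - 29
Subcooling = 4 K

4


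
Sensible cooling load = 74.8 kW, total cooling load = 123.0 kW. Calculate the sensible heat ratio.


SHR = Q_sensible / Q_total
SHR = 74.8 / 123.0
SHR = 0.608

0.608


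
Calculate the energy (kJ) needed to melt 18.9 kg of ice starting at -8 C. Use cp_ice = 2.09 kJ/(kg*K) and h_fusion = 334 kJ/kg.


Sensible heat = cp * dT = 2.09 * 8 = 16.72 kJ/kg
Total per kg = 16.72 + 334 = 350.72 kJ/kg
Q = m * total = 18.9 * 350.72
Q = 6628.6 kJ

6628.6


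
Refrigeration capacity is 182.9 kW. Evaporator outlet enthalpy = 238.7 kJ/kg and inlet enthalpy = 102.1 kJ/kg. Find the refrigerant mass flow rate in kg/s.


dh = 238.7 - 102.1 = 136.6 kJ/kg
m_dot = Q / dh = 182.9 / 136.6 = 1.3389 kg/s

1.3389


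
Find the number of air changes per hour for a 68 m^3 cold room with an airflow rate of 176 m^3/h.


ACH = flow / volume
ACH = 176 / 68
ACH = 2.588

2.588


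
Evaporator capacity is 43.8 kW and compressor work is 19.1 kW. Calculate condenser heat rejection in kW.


Q_cond = Q_evap + W
Q_cond = 43.8 + 19.1
Q_cond = 62.9 kW

62.9


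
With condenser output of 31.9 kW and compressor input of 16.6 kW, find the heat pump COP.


COP_hp = Q_cond / W
COP_hp = 31.9 / 16.6
COP_hp = 1.922

1.922


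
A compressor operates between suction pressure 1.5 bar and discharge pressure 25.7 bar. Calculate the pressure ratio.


PR = P_high / P_low
PR = 25.7 / 1.5
PR = 17.133

17.133


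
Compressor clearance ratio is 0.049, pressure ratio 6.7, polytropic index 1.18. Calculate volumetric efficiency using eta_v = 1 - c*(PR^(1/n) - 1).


PR^(1/n) = 6.7^(1/1.18) = 5.01260395
eta_v = 1 - 0.049 * (5.01260395 - 1)
eta_v = 0.8034

0.8034


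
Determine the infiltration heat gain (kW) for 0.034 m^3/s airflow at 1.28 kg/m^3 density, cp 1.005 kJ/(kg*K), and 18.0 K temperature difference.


Q = V_dot * rho * cp * dT
Q = 0.034 * 1.28 * 1.005 * 18.0
Q = 0.787 kW

0.787


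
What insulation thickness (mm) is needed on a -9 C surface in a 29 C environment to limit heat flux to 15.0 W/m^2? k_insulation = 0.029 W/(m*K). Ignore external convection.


dT = 29 - (-9) = 38 K
thickness = k * dT / q_max * 1000
thickness = 0.029 * 38 / 15.0 * 1000
thickness = 73.5 mm

73.5


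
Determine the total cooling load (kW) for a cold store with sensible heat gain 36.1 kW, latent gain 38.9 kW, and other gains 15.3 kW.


Q_total = Q_s + Q_l + Q_misc
Q_total = 36.1 + 38.9 + 15.3
Q_total = 90.3 kW

90.3


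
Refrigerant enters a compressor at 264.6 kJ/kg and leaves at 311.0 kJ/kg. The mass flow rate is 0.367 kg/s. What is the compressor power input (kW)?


dh = 311.0 - 264.6 = 46.4 kJ/kg
W = m_dot * dh = 0.367 * 46.4 = 17.03 kW

17.03


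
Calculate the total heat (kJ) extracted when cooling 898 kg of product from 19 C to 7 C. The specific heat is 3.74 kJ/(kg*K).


dT = 19 - (7) = 12 K
Q = m * cp * dT = 898 * 3.74 * 12
Q = 40302 kJ

40302


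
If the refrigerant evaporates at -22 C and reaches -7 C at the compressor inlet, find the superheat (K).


Superheat = T_suction - T_evap
Superheat = -7 - (-22)
Superheat = 15 K

15


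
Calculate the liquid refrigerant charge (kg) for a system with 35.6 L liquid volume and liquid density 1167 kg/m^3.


Charge = V * rho / 1000
Charge = 35.6 * 1167 / 1000
Charge = 41.55 kg

41.55


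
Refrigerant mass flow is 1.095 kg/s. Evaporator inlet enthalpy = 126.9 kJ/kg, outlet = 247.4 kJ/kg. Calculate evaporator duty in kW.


dh = 247.4 - 126.9 = 120.5 kJ/kg
Q_evap = m_dot * dh = 1.095 * 120.5
Q_evap = 131.95 kW

131.95


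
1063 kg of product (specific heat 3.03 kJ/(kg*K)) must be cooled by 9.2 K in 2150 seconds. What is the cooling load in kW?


Q = m * cp * dT / t
Q = 1063 * 3.03 * 9.2 / 2150
Q = 13.782 kW

13.782


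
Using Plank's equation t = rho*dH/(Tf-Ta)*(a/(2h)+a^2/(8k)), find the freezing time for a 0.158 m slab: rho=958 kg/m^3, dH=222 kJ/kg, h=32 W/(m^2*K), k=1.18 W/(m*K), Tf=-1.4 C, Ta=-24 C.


dT = -1.4 - (-24) = 22.6 K
term1 = a/(2h) = 0.158/(2*32) = 0.00246875
term2 = a^2/(8k) = 0.158^2/(8*1.18) = 0.002644491525
t = rho*dH*1000/dT * (term1 + term2)
t = 958*222*1000/22.6 * (0.00246875 + 0.002644491525)
t = 48118 s

48118


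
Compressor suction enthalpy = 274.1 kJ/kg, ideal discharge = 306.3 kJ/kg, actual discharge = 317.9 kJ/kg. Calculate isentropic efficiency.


dh_ideal = 306.3 - 274.1 = 32.2 kJ/kg
dh_actual = 317.9 - 274.1 = 43.8 kJ/kg
eta_s = dh_ideal / dh_actual = 32.2 / 43.8
eta_s = 0.7352

0.7352


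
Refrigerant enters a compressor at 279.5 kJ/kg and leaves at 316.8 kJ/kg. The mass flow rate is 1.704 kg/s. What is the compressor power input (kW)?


dh = 316.8 - 279.5 = 37.3 kJ/kg
W = m_dot * dh = 1.704 * 37.3 = 63.56 kW

63.56


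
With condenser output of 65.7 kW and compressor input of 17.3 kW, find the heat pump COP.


COP_hp = Q_cond / W
COP_hp = 65.7 / 17.3
COP_hp = 3.798

3.798


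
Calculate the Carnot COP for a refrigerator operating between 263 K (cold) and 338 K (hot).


dT = 338 - 263 = 75 K
COP_carnot = T_cold / dT = 263 / 75
COP_carnot = 3.507

3.507


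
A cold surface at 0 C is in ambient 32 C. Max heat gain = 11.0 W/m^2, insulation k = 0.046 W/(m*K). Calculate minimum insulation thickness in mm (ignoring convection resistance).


dT = 32 - (0) = 32 K
thickness = k * dT / q_max * 1000
thickness = 0.046 * 32 / 11.0 * 1000
thickness = 133.8 mm

133.8


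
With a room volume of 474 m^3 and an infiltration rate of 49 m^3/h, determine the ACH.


ACH = flow / volume
ACH = 49 / 474
ACH = 0.103

0.103


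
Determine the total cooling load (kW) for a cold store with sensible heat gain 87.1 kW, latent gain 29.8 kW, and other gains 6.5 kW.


Q_total = Q_s + Q_l + Q_misc
Q_total = 87.1 + 29.8 + 6.5
Q_total = 123.4 kW

123.4


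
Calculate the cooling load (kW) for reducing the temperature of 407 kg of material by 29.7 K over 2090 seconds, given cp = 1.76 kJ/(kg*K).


Q = m * cp * dT / t
Q = 407 * 1.76 * 29.7 / 2090
Q = 10.179 kW

10.179


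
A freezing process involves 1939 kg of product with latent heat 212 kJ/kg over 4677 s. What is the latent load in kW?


Q_lat = m * h_fg / t
Q_lat = 1939 * 212 / 4677
Q_lat = 87.89 kW

87.89


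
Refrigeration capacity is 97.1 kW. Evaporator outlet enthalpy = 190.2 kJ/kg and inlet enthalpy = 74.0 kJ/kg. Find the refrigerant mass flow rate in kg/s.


dh = 190.2 - 74.0 = 116.2 kJ/kg
m_dot = Q / dh = 97.1 / 116.2 = 0.8356 kg/s

0.8356


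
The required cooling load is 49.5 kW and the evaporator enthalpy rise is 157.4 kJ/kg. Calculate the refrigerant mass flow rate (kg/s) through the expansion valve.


m_dot = Q / dh
m_dot = 49.5 / 157.4
m_dot = 0.3145 kg/s

0.3145


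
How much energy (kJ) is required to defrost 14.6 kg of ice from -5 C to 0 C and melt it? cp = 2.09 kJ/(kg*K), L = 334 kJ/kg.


Sensible heat = cp * dT = 2.09 * 5 = 10.45 kJ/kg
Total per kg = 10.45 + 334 = 344.45 kJ/kg
Q = m * total = 14.6 * 344.45
Q = 5029.0 kJ

5029.0


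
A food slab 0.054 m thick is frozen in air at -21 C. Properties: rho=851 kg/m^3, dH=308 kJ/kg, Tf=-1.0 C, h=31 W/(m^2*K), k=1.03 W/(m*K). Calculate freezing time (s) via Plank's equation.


dT = -1.0 - (-21) = 20.0 K
term1 = a/(2h) = 0.054/(2*31) = 0.0008709677419
term2 = a^2/(8k) = 0.054^2/(8*1.03) = 0.0003538834951
t = rho*dH*1000/dT * (term1 + term2)
t = 851*308*1000/20.0 * (0.0008709677419 + 0.0003538834951)
t = 16052 s

16052


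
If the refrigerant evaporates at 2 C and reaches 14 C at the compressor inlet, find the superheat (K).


Superheat = T_suction - T_evap
Superheat = 14 - (2)
Superheat = 12 K

12


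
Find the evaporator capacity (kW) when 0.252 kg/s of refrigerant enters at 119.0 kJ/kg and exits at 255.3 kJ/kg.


dh = 255.3 - 119.0 = 136.3 kJ/kg
Q_evap = m_dot * dh = 0.252 * 136.3
Q_evap = 34.35 kW

34.35


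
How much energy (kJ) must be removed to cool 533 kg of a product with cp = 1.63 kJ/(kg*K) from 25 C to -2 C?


dT = 25 - (-2) = 27 K
Q = m * cp * dT = 533 * 1.63 * 27
Q = 23457 kJ

23457


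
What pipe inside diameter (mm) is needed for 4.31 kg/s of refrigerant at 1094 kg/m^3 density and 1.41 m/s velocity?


A = m_dot / (rho * v) = 4.31 / (1094 * 1.41) = 0.00279409286 m^2
d = sqrt(4*A/pi) * 1000
d = 59.6 mm

59.6


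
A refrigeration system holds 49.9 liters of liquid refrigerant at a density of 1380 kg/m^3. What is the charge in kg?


Charge = V * rho / 1000
Charge = 49.9 * 1380 / 1000
Charge = 68.86 kg

68.86


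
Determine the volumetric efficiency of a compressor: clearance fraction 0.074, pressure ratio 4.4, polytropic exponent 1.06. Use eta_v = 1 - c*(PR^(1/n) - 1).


PR^(1/n) = 4.4^(1/1.06) = 4.0460461
eta_v = 1 - 0.074 * (4.0460461 - 1)
eta_v = 0.7746

0.7746


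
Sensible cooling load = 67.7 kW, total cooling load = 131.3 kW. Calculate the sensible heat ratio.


SHR = Q_sensible / Q_total
SHR = 67.7 / 131.3
SHR = 0.516

0.516


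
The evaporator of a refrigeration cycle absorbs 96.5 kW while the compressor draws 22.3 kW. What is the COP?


COP = Q_evap / W
COP = 96.5 / 22.3
COP = 4.327

4.327


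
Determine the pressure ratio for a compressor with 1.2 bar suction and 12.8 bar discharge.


PR = P_high / P_low
PR = 12.8 / 1.2
PR = 10.667

10.667


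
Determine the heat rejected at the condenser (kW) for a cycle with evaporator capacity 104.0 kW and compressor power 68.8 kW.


Q_cond = Q_evap + W
Q_cond = 104.0 + 68.8
Q_cond = 172.8 kW

172.8


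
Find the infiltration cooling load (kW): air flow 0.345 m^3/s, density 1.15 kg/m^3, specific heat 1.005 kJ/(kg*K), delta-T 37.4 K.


Q = V_dot * rho * cp * dT
Q = 0.345 * 1.15 * 1.005 * 37.4
Q = 14.913 kW

14.913


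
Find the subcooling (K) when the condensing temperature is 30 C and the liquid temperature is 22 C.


Subcooling = T_cond - T_liquid
Subcooling = 30 - 22
Subcooling = 8 K

8


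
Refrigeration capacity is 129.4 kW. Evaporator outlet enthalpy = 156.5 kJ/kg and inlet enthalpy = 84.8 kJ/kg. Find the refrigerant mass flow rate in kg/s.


dh = 156.5 - 84.8 = 71.7 kJ/kg
m_dot = Q / dh = 129.4 / 71.7 = 1.8047 kg/s

1.8047


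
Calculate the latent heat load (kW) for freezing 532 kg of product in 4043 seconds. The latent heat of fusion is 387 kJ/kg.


Q_lat = m * h_fg / t
Q_lat = 532 * 387 / 4043
Q_lat = 50.92 kW

50.92


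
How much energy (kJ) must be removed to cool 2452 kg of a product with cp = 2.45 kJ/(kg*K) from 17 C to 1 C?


dT = 17 - (1) = 16 K
Q = m * cp * dT = 2452 * 2.45 * 16
Q = 96118 kJ

96118


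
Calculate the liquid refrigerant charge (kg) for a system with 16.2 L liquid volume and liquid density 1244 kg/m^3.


Charge = V * rho / 1000
Charge = 16.2 * 1244 / 1000
Charge = 20.15 kg

20.15


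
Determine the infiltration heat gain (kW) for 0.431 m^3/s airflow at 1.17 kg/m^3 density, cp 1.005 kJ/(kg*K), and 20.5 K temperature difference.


Q = V_dot * rho * cp * dT
Q = 0.431 * 1.17 * 1.005 * 20.5
Q = 10.389 kW

10.389


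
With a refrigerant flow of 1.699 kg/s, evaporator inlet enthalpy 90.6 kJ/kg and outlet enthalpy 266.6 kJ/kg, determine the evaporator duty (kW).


dh = 266.6 - 90.6 = 176.0 kJ/kg
Q_evap = m_dot * dh = 1.699 * 176.0
Q_evap = 299.02 kW

299.02


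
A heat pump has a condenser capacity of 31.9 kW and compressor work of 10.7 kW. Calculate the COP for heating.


COP_hp = Q_cond / W
COP_hp = 31.9 / 10.7
COP_hp = 2.981

2.981


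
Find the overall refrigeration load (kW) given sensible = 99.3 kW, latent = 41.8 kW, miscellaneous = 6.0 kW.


Q_total = Q_s + Q_l + Q_misc
Q_total = 99.3 + 41.8 + 6.0
Q_total = 147.1 kW

147.1


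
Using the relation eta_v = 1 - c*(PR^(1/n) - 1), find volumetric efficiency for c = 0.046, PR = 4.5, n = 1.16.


PR^(1/n) = 4.5^(1/1.16) = 3.6569097
eta_v = 1 - 0.046 * (3.6569097 - 1)
eta_v = 0.8778

0.8778


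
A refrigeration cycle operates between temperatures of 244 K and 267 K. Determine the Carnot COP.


dT = 267 - 244 = 23 K
COP_carnot = T_cold / dT = 244 / 23
COP_carnot = 10.609

10.609


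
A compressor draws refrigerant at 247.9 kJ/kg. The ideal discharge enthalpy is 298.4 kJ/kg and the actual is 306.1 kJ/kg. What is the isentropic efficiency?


dh_ideal = 298.4 - 247.9 = 50.5 kJ/kg
dh_actual = 306.1 - 247.9 = 58.2 kJ/kg
eta_s = dh_ideal / dh_actual = 50.5 / 58.2
eta_s = 0.8677

0.8677


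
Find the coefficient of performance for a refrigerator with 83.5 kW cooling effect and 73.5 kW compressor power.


COP = Q_evap / W
COP = 83.5 / 73.5
COP = 1.136

1.136


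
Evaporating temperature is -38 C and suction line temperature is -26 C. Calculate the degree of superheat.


Superheat = T_suction - T_evap
Superheat = -26 - (-38)
Superheat = 12 K

12


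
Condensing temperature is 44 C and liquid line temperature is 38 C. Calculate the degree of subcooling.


Subcooling = T_cond - T_liquid
Subcooling = 44 - 38
Subcooling = 6 K

6


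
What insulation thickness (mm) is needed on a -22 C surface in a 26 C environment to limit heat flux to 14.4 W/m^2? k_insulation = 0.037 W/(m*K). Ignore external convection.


dT = 26 - (-22) = 48 K
thickness = k * dT / q_max * 1000
thickness = 0.037 * 48 / 14.4 * 1000
thickness = 123.3 mm

123.3


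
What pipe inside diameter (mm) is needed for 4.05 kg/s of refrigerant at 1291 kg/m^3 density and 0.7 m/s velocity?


A = m_dot / (rho * v) = 4.05 / (1291 * 0.7) = 0.004481575744 m^2
d = sqrt(4*A/pi) * 1000
d = 75.5 mm

75.5


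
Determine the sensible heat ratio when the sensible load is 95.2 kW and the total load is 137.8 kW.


SHR = Q_sensible / Q_total
SHR = 95.2 / 137.8
SHR = 0.691

0.691


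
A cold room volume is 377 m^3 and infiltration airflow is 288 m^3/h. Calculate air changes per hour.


ACH = flow / volume
ACH = 288 / 377
ACH = 0.764

0.764


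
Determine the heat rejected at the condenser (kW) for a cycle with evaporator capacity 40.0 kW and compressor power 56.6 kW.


Q_cond = Q_evap + W
Q_cond = 40.0 + 56.6
Q_cond = 96.6 kW

96.6


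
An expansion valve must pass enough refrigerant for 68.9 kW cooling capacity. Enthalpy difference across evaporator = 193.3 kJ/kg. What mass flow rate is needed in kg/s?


m_dot = Q / dh
m_dot = 68.9 / 193.3
m_dot = 0.3564 kg/s

0.3564


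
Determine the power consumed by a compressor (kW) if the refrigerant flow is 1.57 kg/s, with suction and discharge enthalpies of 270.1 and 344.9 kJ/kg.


dh = 344.9 - 270.1 = 74.8 kJ/kg
W = m_dot * dh = 1.57 * 74.8 = 117.44 kW

117.44


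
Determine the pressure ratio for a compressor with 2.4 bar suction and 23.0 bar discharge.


PR = P_high / P_low
PR = 23.0 / 2.4
PR = 9.583

9.583


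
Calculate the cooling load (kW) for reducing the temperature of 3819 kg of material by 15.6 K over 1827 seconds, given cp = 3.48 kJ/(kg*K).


Q = m * cp * dT / t
Q = 3819 * 3.48 * 15.6 / 1827
Q = 113.479 kW

113.479


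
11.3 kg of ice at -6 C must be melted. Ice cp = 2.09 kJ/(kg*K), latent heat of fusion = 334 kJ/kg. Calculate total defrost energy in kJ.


Sensible heat = cp * dT = 2.09 * 6 = 12.54 kJ/kg
Total per kg = 12.54 + 334 = 346.54 kJ/kg
Q = m * total = 11.3 * 346.54
Q = 3915.9 kJ

3915.9


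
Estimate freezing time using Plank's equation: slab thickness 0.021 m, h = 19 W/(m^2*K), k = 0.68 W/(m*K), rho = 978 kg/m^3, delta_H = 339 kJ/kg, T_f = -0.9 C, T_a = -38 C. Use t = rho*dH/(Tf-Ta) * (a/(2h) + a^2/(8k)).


dT = -0.9 - (-38) = 37.1 K
term1 = a/(2h) = 0.021/(2*19) = 0.0005526315789
term2 = a^2/(8k) = 0.021^2/(8*0.68) = 0.00008106617647
t = rho*dH*1000/dT * (term1 + term2)
t = 978*339*1000/37.1 * (0.0005526315789 + 0.00008106617647)
t = 5663 s

5663


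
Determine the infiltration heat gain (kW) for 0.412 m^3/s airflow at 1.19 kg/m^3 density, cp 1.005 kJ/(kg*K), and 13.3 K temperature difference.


Q = V_dot * rho * cp * dT
Q = 0.412 * 1.19 * 1.005 * 13.3
Q = 6.553 kW

6.553


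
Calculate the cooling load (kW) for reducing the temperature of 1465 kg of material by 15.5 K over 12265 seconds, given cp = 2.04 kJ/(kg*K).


Q = m * cp * dT / t
Q = 1465 * 2.04 * 15.5 / 12265
Q = 3.777 kW

3.777


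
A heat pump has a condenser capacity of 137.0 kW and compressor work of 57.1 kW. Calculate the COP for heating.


COP_hp = Q_cond / W
COP_hp = 137.0 / 57.1
COP_hp = 2.399

2.399


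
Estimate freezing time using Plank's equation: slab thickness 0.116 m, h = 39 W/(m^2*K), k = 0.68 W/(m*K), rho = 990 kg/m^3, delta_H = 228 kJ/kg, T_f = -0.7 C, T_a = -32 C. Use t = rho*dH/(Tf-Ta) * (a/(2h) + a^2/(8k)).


dT = -0.7 - (-32) = 31.3 K
term1 = a/(2h) = 0.116/(2*39) = 0.001487179487
term2 = a^2/(8k) = 0.116^2/(8*0.68) = 0.002473529412
t = rho*dH*1000/dT * (term1 + term2)
t = 990*228*1000/31.3 * (0.001487179487 + 0.002473529412)
t = 28563 s

28563


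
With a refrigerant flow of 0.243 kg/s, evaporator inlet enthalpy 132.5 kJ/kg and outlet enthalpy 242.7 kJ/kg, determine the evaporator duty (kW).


dh = 242.7 - 132.5 = 110.2 kJ/kg
Q_evap = m_dot * dh = 0.243 * 110.2
Q_evap = 26.78 kW

26.78


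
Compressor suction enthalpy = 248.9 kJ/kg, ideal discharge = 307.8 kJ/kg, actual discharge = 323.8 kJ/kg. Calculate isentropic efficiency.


dh_ideal = 307.8 - 248.9 = 58.9 kJ/kg
dh_actual = 323.8 - 248.9 = 74.9 kJ/kg
eta_s = dh_ideal / dh_actual = 58.9 / 74.9
eta_s = 0.7864

0.7864


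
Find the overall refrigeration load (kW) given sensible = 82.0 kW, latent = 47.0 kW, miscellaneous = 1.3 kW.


Q_total = Q_s + Q_l + Q_misc
Q_total = 82.0 + 47.0 + 1.3
Q_total = 130.3 kW

130.3


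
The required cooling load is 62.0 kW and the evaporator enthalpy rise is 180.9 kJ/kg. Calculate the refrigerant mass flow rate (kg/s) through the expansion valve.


m_dot = Q / dh
m_dot = 62.0 / 180.9
m_dot = 0.3427 kg/s

0.3427


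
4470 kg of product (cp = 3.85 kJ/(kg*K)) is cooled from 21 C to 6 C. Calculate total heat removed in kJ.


dT = 21 - (6) = 15 K
Q = m * cp * dT = 4470 * 3.85 * 15
Q = 258143 kJ

258143


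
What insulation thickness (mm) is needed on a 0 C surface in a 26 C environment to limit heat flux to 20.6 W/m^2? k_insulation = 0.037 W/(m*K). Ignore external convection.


dT = 26 - (0) = 26 K
thickness = k * dT / q_max * 1000
thickness = 0.037 * 26 / 20.6 * 1000
thickness = 46.7 mm

46.7


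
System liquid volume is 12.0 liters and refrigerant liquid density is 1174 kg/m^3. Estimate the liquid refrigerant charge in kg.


Charge = V * rho / 1000
Charge = 12.0 * 1174 / 1000
Charge = 14.09 kg

14.09


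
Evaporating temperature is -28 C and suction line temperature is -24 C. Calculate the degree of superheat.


Superheat = T_suction - T_evap
Superheat = -24 - (-28)
Superheat = 4 K

4


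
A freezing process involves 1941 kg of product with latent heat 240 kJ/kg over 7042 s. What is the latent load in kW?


Q_lat = m * h_fg / t
Q_lat = 1941 * 240 / 7042
Q_lat = 66.15 kW

66.15


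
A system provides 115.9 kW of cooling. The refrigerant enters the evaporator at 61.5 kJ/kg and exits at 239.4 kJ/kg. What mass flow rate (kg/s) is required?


dh = 239.4 - 61.5 = 177.9 kJ/kg
m_dot = Q / dh = 115.9 / 177.9 = 0.6515 kg/s

0.6515


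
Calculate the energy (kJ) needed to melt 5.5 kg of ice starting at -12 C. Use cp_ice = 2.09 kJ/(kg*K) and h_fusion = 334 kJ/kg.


Sensible heat = cp * dT = 2.09 * 12 = 25.08 kJ/kg
Total per kg = 25.08 + 334 = 359.08 kJ/kg
Q = m * total = 5.5 * 359.08
Q = 1974.9 kJ

1974.9


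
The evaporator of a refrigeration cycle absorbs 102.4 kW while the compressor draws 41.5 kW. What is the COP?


COP = Q_evap / W
COP = 102.4 / 41.5
COP = 2.467

2.467


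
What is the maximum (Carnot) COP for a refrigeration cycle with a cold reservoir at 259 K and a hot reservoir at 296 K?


dT = 296 - 259 = 37 K
COP_carnot = T_cold / dT = 259 / 37
COP_carnot = 7.0

7.0


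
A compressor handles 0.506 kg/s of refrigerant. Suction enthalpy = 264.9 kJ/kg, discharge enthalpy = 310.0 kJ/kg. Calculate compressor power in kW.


dh = 310.0 - 264.9 = 45.1 kJ/kg
W = m_dot * dh = 0.506 * 45.1 = 22.82 kW

22.82


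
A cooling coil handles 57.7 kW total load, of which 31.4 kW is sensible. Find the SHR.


SHR = Q_sensible / Q_total
SHR = 31.4 / 57.7
SHR = 0.544

0.544


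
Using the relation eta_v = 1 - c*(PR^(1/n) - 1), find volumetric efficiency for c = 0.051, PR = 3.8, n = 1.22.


PR^(1/n) = 3.8^(1/1.22) = 2.98698097
eta_v = 1 - 0.051 * (2.98698097 - 1)
eta_v = 0.8987

0.8987
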